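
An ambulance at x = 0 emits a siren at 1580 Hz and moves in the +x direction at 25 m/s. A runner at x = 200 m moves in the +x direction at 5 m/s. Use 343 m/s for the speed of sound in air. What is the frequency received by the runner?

1679 Hz

The observer lies on the +x side, so the source is heading toward the observer and the observer is heading away from the source.
Both move, so f' = f · (v − v_o)/(v − v_s).
f' = 1580 × (343 − 5)/(343 − 25) = 1580 × 338/318 ≈ 1679 Hz.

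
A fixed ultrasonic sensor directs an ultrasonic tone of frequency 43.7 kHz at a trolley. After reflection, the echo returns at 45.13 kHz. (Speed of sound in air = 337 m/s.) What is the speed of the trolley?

Double Doppler shift off a moving reflector: f₂ = f₀ · (v + u)/(v − u) (u > 0 toward emitter).
Rearranging, u = v · (f₂ − f₀)/(f₂ + f₀) = 337 × 1.43/88.83 ≈ 5.4 m/s.
So the trolley is moving at 5.4 m/s toward the emitter.

5.4 m/s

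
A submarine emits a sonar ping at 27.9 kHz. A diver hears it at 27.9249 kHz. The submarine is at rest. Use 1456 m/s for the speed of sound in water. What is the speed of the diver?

1.30 m/s

f' > f, so the diver is approaching.
f' = f · (v + v_o)/v ⇒ v_o = v · |f'/f − 1|.
v_o = 1456 × |27.9249/27.9 − 1| = 1456 × 0.0008925 ≈ 1.30 m/s.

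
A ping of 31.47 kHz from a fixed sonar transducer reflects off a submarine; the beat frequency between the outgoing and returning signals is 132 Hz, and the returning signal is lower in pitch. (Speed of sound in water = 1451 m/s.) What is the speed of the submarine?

Double Doppler shift off a moving reflector: f₂ = f₀ · (v + u)/(v − u) (u > 0 toward emitter).
Returning signal is lower, so f₂ = f₀ − Δf = 31470 − 132 = 31338 Hz.
Rearranging, u = v · (f₂ − f₀)/(f₂ + f₀) = 1451 × -132/62808 ≈ -3.0 m/s.
So the submarine is moving at 3.0 m/s away from the emitter.

3.0 m/s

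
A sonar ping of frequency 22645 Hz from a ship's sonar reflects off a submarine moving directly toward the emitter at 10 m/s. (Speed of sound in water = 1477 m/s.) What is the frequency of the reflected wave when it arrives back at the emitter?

At the submarine (a moving observer), f₁ = f₀ · (v + u)/v = 22645 × 1487/1477 ≈ 22798 Hz.
The reflection then acts as a moving source: f₂ = f₁ · v/(v − u) ≈ 22954 Hz.

22954 Hz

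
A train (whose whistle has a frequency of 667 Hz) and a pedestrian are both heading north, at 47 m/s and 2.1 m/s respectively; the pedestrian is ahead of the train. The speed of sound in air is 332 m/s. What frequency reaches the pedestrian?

The pedestrian is ahead, so the train is moving toward it while the pedestrian is moving away from the train.
With source approaching and observer receding, f' = f · (v − v_o)/(v − v_s).
f' = 667 × (332 − 2.1)/(332 − 47) = 667 × 329.9/285 ≈ 772 Hz.

772 Hz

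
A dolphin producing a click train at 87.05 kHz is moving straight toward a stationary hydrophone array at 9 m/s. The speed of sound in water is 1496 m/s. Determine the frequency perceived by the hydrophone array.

Only the source moves, toward the listener, so f' = f · v/(v − v_s).
f' = 87.05 × 1496/(1496 − 9) = 87.05 × 1496/1487 ≈ 87.6 kHz.

87.6 kHz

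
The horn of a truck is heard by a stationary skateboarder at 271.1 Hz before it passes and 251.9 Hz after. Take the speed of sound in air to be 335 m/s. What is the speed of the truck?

f₁/f₂ = (v + v_s)/(v − v_s), so v_s = v · (f₁ − f₂)/(f₁ + f₂).
v_s = 335 × (271.1 − 251.9)/(271.1 + 251.9) = 335 × 19.2/523.0 ≈ 12.3 m/s.

12.3 m/s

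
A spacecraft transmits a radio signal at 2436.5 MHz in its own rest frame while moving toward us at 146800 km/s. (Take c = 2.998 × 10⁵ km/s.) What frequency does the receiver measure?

β = v/c = 146800/299800 = 0.4897.
Relativistic Doppler for frequency: f' = f₀ · √((1 + β)/(1 − β)).
f' = 2436.5 × √(1.4897/0.5103) = 2436.5 × 1.70849 ≈ 4162.7 MHz.

4162.7 MHz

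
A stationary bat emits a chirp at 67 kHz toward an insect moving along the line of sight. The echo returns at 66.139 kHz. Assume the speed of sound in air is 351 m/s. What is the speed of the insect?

Double Doppler shift off a moving reflector: f₂ = f₀ · (v + u)/(v − u) (u > 0 toward emitter).
Rearranging, u = v · (f₂ − f₀)/(f₂ + f₀) = 351 × -0.861/133.139 ≈ -2.27 m/s.
So the insect is moving at 2.27 m/s away from the emitter.

2.27 m/s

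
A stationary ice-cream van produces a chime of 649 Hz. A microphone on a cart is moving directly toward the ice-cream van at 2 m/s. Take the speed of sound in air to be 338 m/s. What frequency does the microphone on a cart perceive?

Only the observer moves, toward the source, so f' = f · (v + v_o)/v.
f' = 649 × (338 + 2)/338 = 649 × 340/338 ≈ 653 Hz.

653 Hz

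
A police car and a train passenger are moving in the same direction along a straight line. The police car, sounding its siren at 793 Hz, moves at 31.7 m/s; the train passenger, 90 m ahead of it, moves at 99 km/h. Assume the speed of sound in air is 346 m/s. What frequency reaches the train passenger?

99 km/h = 27.5 m/s.
The train passenger is ahead, so the police car is moving toward it while the train passenger is moving away from the police car.
Both move, so f' = f · (v − v_o)/(v − v_s).
f' = 793 × (346 − 27.5)/(346 − 31.7) = 793 × 318.5/314.3 ≈ 804 Hz.

804 Hz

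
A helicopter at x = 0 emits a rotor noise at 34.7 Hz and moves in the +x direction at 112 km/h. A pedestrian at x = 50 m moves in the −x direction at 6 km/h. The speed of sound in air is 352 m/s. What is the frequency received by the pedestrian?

112 km/h = 31.11 m/s; 6 km/h = 1.667 m/s.
The observer lies on the +x side, so the source is heading toward the observer and the observer is heading toward the source.
Both move, so f' = f · (v + v_o)/(v − v_s).
f' = 34.7 × (352 + 1.667)/(352 − 31.11) = 34.7 × 353.67/320.89 ≈ 38.2 Hz.

38.2 Hz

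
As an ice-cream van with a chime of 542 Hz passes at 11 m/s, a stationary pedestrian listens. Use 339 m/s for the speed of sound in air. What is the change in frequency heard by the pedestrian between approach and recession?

35.2 Hz

Approaching: f₁ = f · v/(v − v_s) = 542 × 339/328 ≈ 560.2 Hz.
Receding: f₂ = f · v/(v + v_s) = 542 × 339/350 ≈ 525.0 Hz.
Drop: f₁ − f₂ = 2f·v·v_s/(v² − v_s²) = 2 × 542 × 339 × 11/(339² − 11²) ≈ 35.2 Hz.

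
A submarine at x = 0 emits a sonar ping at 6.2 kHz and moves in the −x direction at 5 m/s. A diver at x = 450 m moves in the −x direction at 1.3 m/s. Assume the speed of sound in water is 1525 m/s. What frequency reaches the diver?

The observer lies on the +x side, so the source is heading away from the observer and the observer is heading toward the source.
General Doppler shift: f' = f · (v + v_o)/(v + v_s).
f' = 6.2 × (1525 + 1.3)/(1525 + 5) = 6.2 × 1526.3/1530 ≈ 6.19 kHz.

6.19 kHz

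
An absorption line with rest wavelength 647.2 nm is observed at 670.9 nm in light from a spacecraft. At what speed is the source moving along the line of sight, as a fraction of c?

0.036c

λ'/λ₀ = 1.0366 > 1 (redshift), so the source is receding.
λ'/λ₀ = √((1 + β)/(1 − β)) for a receding source ⇒ β = (r² − 1)/(r² + 1) with r = λ'/λ₀.
β = (1.0746 − 1)/(1.0746 + 1) ≈ 0.036.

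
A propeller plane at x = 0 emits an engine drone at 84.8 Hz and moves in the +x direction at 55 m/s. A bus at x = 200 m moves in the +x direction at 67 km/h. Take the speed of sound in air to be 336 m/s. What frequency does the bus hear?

96 Hz

67 km/h = 18.61 m/s.
The observer lies on the +x side, so the source is heading toward the observer and the observer is heading away from the source.
With source approaching and observer receding, f' = f · (v − v_o)/(v − v_s).
f' = 84.8 × (336 − 18.61)/(336 − 55) = 84.8 × 317.39/281 ≈ 96 Hz.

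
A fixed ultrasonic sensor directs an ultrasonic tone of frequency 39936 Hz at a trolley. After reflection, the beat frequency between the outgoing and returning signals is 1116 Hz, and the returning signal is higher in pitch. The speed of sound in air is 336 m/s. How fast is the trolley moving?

Double Doppler shift off a moving reflector: f₂ = f₀ · (v + u)/(v − u) (u > 0 toward emitter).
Returning signal is higher, so f₂ = f₀ + Δf = 39936 + 1116 = 41052 Hz.
Rearranging, u = v · (f₂ − f₀)/(f₂ + f₀) = 336 × 1116/80988 ≈ 4.6 m/s.
So the trolley is moving at 4.6 m/s toward the emitter.

4.6 m/s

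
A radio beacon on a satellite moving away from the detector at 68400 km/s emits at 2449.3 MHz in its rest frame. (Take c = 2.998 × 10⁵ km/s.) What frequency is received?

1941.7 MHz

β = v/c = 68400/299800 = 0.2282.
Relativistic Doppler for frequency: f' = f₀ · √((1 − β)/(1 + β)).
f' = 2449.3 × √(0.7718/1.2282) = 2449.3 × 0.79276 ≈ 1941.7 MHz.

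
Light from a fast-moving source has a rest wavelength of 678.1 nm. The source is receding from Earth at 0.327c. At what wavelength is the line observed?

Relativistic Doppler for wavelength: λ' = λ₀ · √((1 + β)/(1 − β)).
λ' = 678.1 × √(1.3270/0.6730) = 678.1 × 1.40420 ≈ 952.2 nm.

952.2 nm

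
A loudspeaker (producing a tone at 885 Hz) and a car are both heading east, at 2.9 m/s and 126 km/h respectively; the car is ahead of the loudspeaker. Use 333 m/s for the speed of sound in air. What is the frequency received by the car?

799 Hz

126 km/h = 35 m/s.
The car is ahead, so the loudspeaker is moving toward it while the car is moving away from the loudspeaker.
General Doppler shift: f' = f · (v − v_o)/(v − v_s).
f' = 885 × (333 − 35)/(333 − 2.9) = 885 × 298/330.1 ≈ 799 Hz.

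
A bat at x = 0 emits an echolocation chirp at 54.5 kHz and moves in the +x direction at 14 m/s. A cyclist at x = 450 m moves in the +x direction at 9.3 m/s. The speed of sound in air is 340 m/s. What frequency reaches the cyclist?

55.3 kHz

The observer lies on the +x side, so the source is heading toward the observer and the observer is heading away from the source.
Both move, so f' = f · (v − v_o)/(v − v_s).
f' = 54.5 × (340 − 9.3)/(340 − 14) = 54.5 × 330.7/326 ≈ 55.3 kHz.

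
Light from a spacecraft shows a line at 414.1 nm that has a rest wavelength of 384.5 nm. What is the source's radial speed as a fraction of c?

0.074c

λ'/λ₀ = 1.0770 > 1 (redshift), so the source is receding.
λ'/λ₀ = √((1 + β)/(1 − β)) for a receding source ⇒ β = (r² − 1)/(r² + 1) with r = λ'/λ₀.
β = (1.1599 − 1)/(1.1599 + 1) ≈ 0.074.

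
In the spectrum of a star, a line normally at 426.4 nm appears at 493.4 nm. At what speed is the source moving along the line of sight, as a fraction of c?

λ'/λ₀ = 1.1571 > 1 (redshift), so the source is receding.
λ'/λ₀ = √((1 + β)/(1 − β)) for a receding source ⇒ β = (r² − 1)/(r² + 1) with r = λ'/λ₀.
β = (1.3389 − 1)/(1.3389 + 1) ≈ 0.145.

0.145c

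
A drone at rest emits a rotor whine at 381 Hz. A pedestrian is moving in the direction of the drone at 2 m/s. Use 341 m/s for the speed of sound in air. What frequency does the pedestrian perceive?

383 Hz

Moving observer, stationary source: f' = f · (v + v_o)/v.
f' = 381 × (341 + 2)/341 = 381 × 343/341 ≈ 383 Hz.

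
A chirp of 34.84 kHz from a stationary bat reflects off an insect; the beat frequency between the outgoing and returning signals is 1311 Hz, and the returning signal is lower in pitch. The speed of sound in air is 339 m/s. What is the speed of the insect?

Double Doppler shift off a moving reflector: f₂ = f₀ · (v + u)/(v − u) (u > 0 toward emitter).
Returning signal is lower, so f₂ = f₀ − Δf = 34840 − 1311 = 33529 Hz.
Rearranging, u = v · (f₂ − f₀)/(f₂ + f₀) = 339 × -1311/68369 ≈ -6.5 m/s.
So the insect is moving at 6.5 m/s away from the emitter.

6.5 m/s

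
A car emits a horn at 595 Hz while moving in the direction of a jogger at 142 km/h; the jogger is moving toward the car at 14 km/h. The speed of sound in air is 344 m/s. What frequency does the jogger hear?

680 Hz

142 km/h = 39.44 m/s; 14 km/h = 3.889 m/s.
With source approaching and observer approaching, f' = f · (v + v_o)/(v − v_s).
f' = 595 × (344 + 3.889)/(344 − 39.44) = 595 × 347.89/304.56 ≈ 680 Hz.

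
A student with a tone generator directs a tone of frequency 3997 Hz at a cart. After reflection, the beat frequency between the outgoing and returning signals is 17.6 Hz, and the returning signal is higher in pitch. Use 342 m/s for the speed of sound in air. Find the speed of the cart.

Double Doppler shift off a moving reflector: f₂ = f₀ · (v + u)/(v − u) (u > 0 toward emitter).
Returning signal is higher, so f₂ = f₀ + Δf = 3997 + 17.6 = 4014.6 Hz.
Rearranging, u = v · (f₂ − f₀)/(f₂ + f₀) = 342 × 17.6/8011.6 ≈ 0.75 m/s.
So the cart is moving at 0.75 m/s toward the emitter.

0.75 m/s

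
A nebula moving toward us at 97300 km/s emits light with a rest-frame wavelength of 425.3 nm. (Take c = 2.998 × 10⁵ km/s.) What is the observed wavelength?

β = v/c = 97300/299800 = 0.3245.
Relativistic Doppler for wavelength: λ' = λ₀ · √((1 − β)/(1 + β)).
λ' = 425.3 × √(0.6755/1.3245) = 425.3 × 0.71411 ≈ 303.7 nm.

303.7 nm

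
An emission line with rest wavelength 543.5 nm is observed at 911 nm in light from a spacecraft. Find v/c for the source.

λ'/λ₀ = 1.6762 > 1 (redshift), so the source is receding.
λ'/λ₀ = √((1 + β)/(1 − β)) for a receding source ⇒ β = (r² − 1)/(r² + 1) with r = λ'/λ₀.
β = (2.8096 − 1)/(2.8096 + 1) ≈ 0.475.

0.475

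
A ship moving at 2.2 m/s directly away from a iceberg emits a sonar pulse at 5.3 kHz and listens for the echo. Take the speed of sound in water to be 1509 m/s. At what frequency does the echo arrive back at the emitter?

5.28 kHz

The iceberg receives the sound from a moving source: f₁ = f₀ · v/(v + v_e) = 5.3 × 1509/1511.2 ≈ 5.29 kHz.
On the return leg the ship is a moving observer: f₂ = f₁ · (v − v_e)/v = 5.29 × 1506.8/1509 ≈ 5.28 kHz.
Equivalently f₂ = f₀ · (v − v_e)/(v + v_e).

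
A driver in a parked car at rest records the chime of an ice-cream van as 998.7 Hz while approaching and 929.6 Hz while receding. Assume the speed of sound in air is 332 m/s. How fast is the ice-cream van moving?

11.9 m/s

f₁/f₂ = (v + v_s)/(v − v_s), so v_s = v · (f₁ − f₂)/(f₁ + f₂).
v_s = 332 × (998.7 − 929.6)/(998.7 + 929.6) = 332 × 69.1/1928.3 ≈ 11.9 m/s.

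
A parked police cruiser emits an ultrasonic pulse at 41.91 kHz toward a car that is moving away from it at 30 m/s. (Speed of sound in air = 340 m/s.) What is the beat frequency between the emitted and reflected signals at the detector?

6796 Hz

The car first receives the wave as a moving observer: f₁ = f₀ · (v − u)/v = 41.91 × (340 − 30)/340 ≈ 38.21 kHz.
On reflection it acts as a source moving away from the stationary detector: f₂ = f₁ · v/(v + u) = 38.21 × 340/370 ≈ 35.11 kHz.
Equivalently f₂ = f₀ · (v − u)/(v + u).
Beat frequency (with f₀ = 41910 Hz): |f₂ − f₀| = 2u·f₀/(v + u) = 2 × 30 × 41910/370 ≈ 6796 Hz.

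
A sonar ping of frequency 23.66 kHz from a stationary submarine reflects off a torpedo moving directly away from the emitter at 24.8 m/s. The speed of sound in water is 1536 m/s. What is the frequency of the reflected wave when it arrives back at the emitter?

The torpedo first receives the wave as a moving observer: f₁ = f₀ · (v − u)/v = 23.66 × (1536 − 24.8)/1536 ≈ 23.3 kHz.
The reflection then acts as a moving source: f₂ = f₁ · v/(v + u) ≈ 22.9 kHz.
Equivalently f₂ = f₀ · (v − u)/(v + u).

22.9 kHz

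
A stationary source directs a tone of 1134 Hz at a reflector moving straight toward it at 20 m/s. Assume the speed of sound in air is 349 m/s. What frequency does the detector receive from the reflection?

1272 Hz

At the reflector (a moving observer), f₁ = f₀ · (v + u)/v = 1134 × 369/349 ≈ 1199 Hz.
On reflection it acts as a source moving toward the stationary detector: f₂ = f₁ · v/(v − u) = 1199 × 349/329 ≈ 1272 Hz.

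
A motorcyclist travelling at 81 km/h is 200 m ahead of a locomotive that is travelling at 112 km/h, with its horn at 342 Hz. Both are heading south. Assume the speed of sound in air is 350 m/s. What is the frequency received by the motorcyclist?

112 km/h = 31.11 m/s; 81 km/h = 22.5 m/s.
The motorcyclist is ahead, so the locomotive is moving toward it while the motorcyclist is moving away from the locomotive.
With source approaching and observer receding, f' = f · (v − v_o)/(v − v_s).
f' = 342 × (350 − 22.5)/(350 − 31.11) = 342 × 327.5/318.89 ≈ 351 Hz.

351 Hz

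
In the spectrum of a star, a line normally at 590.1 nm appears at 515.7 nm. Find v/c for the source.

λ'/λ₀ = 0.8739 < 1 (blueshift), so the source is approaching.
λ'/λ₀ = √((1 − β)/(1 + β)) for an approaching source ⇒ β = (1 − r²)/(1 + r²) with r = λ'/λ₀.
β = (1 − 0.7637)/(1 + 0.7637) ≈ 0.134.

0.134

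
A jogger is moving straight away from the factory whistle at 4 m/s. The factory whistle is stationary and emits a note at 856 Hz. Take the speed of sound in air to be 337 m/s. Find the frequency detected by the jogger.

Moving observer, stationary source: f' = f · (v − v_o)/v.
f' = 856 × (337 − 4)/337 = 856 × 333/337 ≈ 846 Hz.

846 Hz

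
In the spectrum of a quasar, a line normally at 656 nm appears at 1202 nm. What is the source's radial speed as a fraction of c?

0.541c

λ'/λ₀ = 1.8323 > 1 (redshift), so the source is receding.
λ'/λ₀ = √((1 + β)/(1 − β)) for a receding source ⇒ β = (r² − 1)/(r² + 1) with r = λ'/λ₀.
β = (3.3574 − 1)/(3.3574 + 1) ≈ 0.541.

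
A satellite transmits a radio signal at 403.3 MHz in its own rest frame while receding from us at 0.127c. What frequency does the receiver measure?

Relativistic Doppler for frequency: f' = f₀ · √((1 − β)/(1 + β)).
f' = 403.3 × √(0.8730/1.1270) = 403.3 × 0.88013 ≈ 355.0 MHz.

355.0 MHz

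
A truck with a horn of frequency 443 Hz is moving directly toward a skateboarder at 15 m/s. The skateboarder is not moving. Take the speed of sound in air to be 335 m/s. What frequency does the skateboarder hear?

464 Hz

With the source moving toward a stationary observer, f' = f · v/(v − v_s).
f' = 443 × 335/(335 − 15) = 443 × 335/320 ≈ 464 Hz.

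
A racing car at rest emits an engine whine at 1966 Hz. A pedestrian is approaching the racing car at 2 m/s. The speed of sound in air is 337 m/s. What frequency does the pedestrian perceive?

Only the observer moves, toward the source, so f' = f · (v + v_o)/v.
f' = 1966 × (337 + 2)/337 = 1966 × 339/337 ≈ 1978 Hz.

1978 Hz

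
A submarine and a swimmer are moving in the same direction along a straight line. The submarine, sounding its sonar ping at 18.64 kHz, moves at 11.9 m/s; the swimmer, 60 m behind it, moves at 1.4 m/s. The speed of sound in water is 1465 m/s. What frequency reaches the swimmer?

The swimmer is behind, so the submarine is moving away from it while the swimmer is moving toward the submarine.
With source receding and observer approaching, f' = f · (v + v_o)/(v + v_s).
f' = 18.64 × (1465 + 1.4)/(1465 + 11.9) = 18.64 × 1466.4/1476.9 ≈ 18.51 kHz.

18.51 kHz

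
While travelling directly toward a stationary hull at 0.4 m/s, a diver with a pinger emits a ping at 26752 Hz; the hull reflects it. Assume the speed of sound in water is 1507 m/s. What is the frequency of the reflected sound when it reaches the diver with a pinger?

26766 Hz

The hull receives the sound from a moving source: f₁ = f₀ · v/(v − v_e) = 26752 × 1507/1506.6 ≈ 26759 Hz.
On the return leg the diver with a pinger is a moving observer: f₂ = f₁ · (v + v_e)/v = 26759 × 1507.4/1507 ≈ 26766 Hz.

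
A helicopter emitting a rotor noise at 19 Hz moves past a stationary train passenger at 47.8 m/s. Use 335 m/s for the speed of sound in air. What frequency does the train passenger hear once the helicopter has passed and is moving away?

Receding: f₂ = f · v/(v + v_s) = 19 × 335/382.8 ≈ 16.6 Hz.

16.6 Hz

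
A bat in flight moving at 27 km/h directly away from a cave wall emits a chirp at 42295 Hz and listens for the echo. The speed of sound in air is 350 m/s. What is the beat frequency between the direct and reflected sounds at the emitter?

1775 Hz

27 km/h = 7.5 m/s.
The cave wall receives the sound from a moving source: f₁ = f₀ · v/(v + v_e) = 42295 × 350/357.5 ≈ 41408 Hz.
On the return leg the bat in flight is a moving observer: f₂ = f₁ · (v − v_e)/v = 41408 × 342.5/350 ≈ 40520 Hz.
Beat against the emitted tone: |f₂ − f₀| = 2v_e·f₀/(v + v_e) = 2 × 7.5 × 42295/357.5 ≈ 1775 Hz.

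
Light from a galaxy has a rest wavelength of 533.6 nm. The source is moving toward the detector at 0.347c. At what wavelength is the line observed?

Relativistic Doppler for wavelength: λ' = λ₀ · √((1 − β)/(1 + β)).
λ' = 533.6 × √(0.6530/1.3470) = 533.6 × 0.69626 ≈ 371.5 nm.

371.5 nm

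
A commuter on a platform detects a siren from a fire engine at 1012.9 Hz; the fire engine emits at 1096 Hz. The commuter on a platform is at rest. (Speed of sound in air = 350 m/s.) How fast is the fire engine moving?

f' < f, so the fire engine is receding.
f' = f · v/(v + v_s) ⇒ v_s = v · |1 − f/f'|.
v_s = 350 × |1 − 1096/1012.9| = 350 × 0.08204 ≈ 29 m/s.

29 m/s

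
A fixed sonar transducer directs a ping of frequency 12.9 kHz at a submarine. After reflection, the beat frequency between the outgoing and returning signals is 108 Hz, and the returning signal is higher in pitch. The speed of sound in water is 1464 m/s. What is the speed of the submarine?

Double Doppler shift off a moving reflector: f₂ = f₀ · (v + u)/(v − u) (u > 0 toward emitter).
Returning signal is higher, so f₂ = f₀ + Δf = 12900 + 108 = 13008 Hz.
Rearranging, u = v · (f₂ − f₀)/(f₂ + f₀) = 1464 × 108/25908 ≈ 6.1 m/s.
So the submarine is moving at 6.1 m/s toward the emitter.

6.1 m/s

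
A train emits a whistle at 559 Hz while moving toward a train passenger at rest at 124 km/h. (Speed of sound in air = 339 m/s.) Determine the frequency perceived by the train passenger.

622 Hz

124 km/h = 34.44 m/s.
Only the source moves, toward the listener, so f' = f · v/(v − v_s).
f' = 559 × 339/(339 − 34.44) = 559 × 339/304.6 ≈ 622 Hz.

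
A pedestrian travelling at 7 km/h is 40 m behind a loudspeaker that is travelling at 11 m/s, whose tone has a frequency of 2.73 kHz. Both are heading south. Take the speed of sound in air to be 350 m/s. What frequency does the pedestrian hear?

2.66 kHz

7 km/h = 1.944 m/s.
The pedestrian is behind, so the loudspeaker is moving away from it while the pedestrian is moving toward the loudspeaker.
With source receding and observer approaching, f' = f · (v + v_o)/(v + v_s).
f' = 2.73 × (350 + 1.944)/(350 + 11) = 2.73 × 351.94/361 ≈ 2.66 kHz.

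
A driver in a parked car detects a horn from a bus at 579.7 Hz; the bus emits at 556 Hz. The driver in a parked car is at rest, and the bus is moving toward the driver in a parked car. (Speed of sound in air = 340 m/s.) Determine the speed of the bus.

f' = f · v/(v − v_s) ⇒ v_s = v · |1 − f/f'|.
v_s = 340 × |1 − 556/579.7| = 340 × 0.04088 ≈ 13.9 m/s.

13.9 m/s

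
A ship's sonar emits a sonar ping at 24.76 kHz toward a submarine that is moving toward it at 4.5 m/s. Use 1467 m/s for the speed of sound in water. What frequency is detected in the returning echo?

24.9 kHz

At the submarine (a moving observer), f₁ = f₀ · (v + u)/v = 24.76 × 1471.5/1467 ≈ 24.8 kHz.
On reflection it acts as a source moving toward the stationary detector: f₂ = f₁ · v/(v − u) = 24.8 × 1467/1462.5 ≈ 24.9 kHz.
Equivalently f₂ = f₀ · (v + u)/(v − u).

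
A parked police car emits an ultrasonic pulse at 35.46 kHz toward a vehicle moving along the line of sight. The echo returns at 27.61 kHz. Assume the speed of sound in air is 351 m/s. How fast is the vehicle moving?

Double Doppler shift off a moving reflector: f₂ = f₀ · (v + u)/(v − u) (u > 0 toward emitter).
Rearranging, u = v · (f₂ − f₀)/(f₂ + f₀) = 351 × -7.85/63.07 ≈ -44 m/s.
So the vehicle is moving at 44 m/s away from the emitter.

44 m/s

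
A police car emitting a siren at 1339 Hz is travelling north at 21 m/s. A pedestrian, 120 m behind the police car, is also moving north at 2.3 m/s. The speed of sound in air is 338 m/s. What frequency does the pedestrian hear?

The pedestrian is behind, so the police car is moving away from it while the pedestrian is moving toward the police car.
Both move, so f' = f · (v + v_o)/(v + v_s).
f' = 1339 × (338 + 2.3)/(338 + 21) = 1339 × 340.3/359 ≈ 1269 Hz.

1269 Hz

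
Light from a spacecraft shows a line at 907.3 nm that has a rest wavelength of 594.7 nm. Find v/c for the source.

λ'/λ₀ = 1.5256 > 1 (redshift), so the source is receding.
λ'/λ₀ = √((1 + β)/(1 − β)) for a receding source ⇒ β = (r² − 1)/(r² + 1) with r = λ'/λ₀.
β = (2.3276 − 1)/(2.3276 + 1) ≈ 0.399.

0.399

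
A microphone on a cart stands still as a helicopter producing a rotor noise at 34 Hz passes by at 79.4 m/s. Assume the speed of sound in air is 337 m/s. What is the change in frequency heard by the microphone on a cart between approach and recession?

17.0 Hz

Approaching: f₁ = f · v/(v − v_s) = 34 × 337/257.6 ≈ 44.5 Hz.
Receding: f₂ = f · v/(v + v_s) = 34 × 337/416.4 ≈ 27.5 Hz.
Drop: f₁ − f₂ = 2f·v·v_s/(v² − v_s²) = 2 × 34 × 337 × 79.4/(337² − 79.4²) ≈ 17.0 Hz.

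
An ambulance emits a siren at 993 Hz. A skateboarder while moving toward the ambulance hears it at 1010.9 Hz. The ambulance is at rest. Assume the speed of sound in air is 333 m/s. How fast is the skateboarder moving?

6.0 m/s

f' = f · (v + v_o)/v ⇒ v_o = v · |f'/f − 1|.
v_o = 333 × |1010.9/993 − 1| = 333 × 0.01803 ≈ 6.0 m/s.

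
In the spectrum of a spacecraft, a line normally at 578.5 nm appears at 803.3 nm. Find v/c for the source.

λ'/λ₀ = 1.3886 > 1 (redshift), so the source is receding.
λ'/λ₀ = √((1 + β)/(1 − β)) for a receding source ⇒ β = (r² − 1)/(r² + 1) with r = λ'/λ₀.
β = (1.9282 − 1)/(1.9282 + 1) ≈ 0.317.

0.317c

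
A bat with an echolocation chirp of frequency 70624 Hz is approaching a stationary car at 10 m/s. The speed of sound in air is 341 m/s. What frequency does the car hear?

Moving source, stationary observer: f' = f · v/(v − v_s) since the source is approaching.
f' = 70624 × 341/(341 − 10) = 70624 × 341/331 ≈ 72758 Hz.

72758 Hz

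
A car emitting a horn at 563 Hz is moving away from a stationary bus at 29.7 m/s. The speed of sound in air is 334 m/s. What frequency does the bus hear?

Moving source, stationary observer: f' = f · v/(v + v_s) since the source is receding.
f' = 563 × 334/(334 + 29.7) = 563 × 334/363.7 ≈ 517 Hz.

517 Hz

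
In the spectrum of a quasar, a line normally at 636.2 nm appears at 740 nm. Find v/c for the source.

λ'/λ₀ = 1.1632 > 1 (redshift), so the source is receding.
λ'/λ₀ = √((1 + β)/(1 − β)) for a receding source ⇒ β = (r² − 1)/(r² + 1) with r = λ'/λ₀.
β = (1.3529 − 1)/(1.3529 + 1) ≈ 0.150.

0.150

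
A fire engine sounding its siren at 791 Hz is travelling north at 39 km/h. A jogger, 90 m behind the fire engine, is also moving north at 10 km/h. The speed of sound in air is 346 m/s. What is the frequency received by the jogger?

773 Hz

39 km/h = 10.83 m/s; 10 km/h = 2.778 m/s.
The jogger is behind, so the fire engine is moving away from it while the jogger is moving toward the fire engine.
Both move, so f' = f · (v + v_o)/(v + v_s).
f' = 791 × (346 + 2.778)/(346 + 10.83) = 791 × 348.78/356.83 ≈ 773 Hz.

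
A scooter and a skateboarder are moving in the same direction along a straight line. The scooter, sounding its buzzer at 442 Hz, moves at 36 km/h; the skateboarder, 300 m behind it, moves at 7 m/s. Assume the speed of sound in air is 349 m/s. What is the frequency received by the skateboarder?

36 km/h = 10 m/s.
The skateboarder is behind, so the scooter is moving away from it while the skateboarder is moving toward the scooter.
General Doppler shift: f' = f · (v + v_o)/(v + v_s).
f' = 442 × (349 + 7)/(349 + 10) = 442 × 356/359 ≈ 438 Hz.

438 Hz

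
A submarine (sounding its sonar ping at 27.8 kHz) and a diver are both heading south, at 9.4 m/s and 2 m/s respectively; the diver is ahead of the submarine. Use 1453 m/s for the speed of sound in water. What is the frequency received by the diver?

The diver is ahead, so the submarine is moving toward it while the diver is moving away from the submarine.
General Doppler shift: f' = f · (v − v_o)/(v − v_s).
f' = 27.8 × (1453 − 2)/(1453 − 9.4) = 27.8 × 1451/1443.6 ≈ 27.9 kHz.

27.9 kHz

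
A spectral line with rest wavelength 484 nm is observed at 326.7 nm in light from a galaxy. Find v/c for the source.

0.374c

λ'/λ₀ = 0.6750 < 1 (blueshift), so the source is approaching.
λ'/λ₀ = √((1 − β)/(1 + β)) for an approaching source ⇒ β = (1 − r²)/(1 + r²) with r = λ'/λ₀.
β = (1 − 0.4556)/(1 + 0.4556) ≈ 0.374.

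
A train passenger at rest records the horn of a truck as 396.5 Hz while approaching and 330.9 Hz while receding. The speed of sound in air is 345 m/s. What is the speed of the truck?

31 m/s

f₁/f₂ = (v + v_s)/(v − v_s), so v_s = v · (f₁ − f₂)/(f₁ + f₂).
v_s = 345 × (396.5 − 330.9)/(396.5 + 330.9) = 345 × 65.6/727.4 ≈ 31 m/s.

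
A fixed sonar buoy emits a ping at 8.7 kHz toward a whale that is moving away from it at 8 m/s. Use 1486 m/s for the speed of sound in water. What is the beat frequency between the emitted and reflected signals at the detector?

The whale first receives the wave as a moving observer: f₁ = f₀ · (v − u)/v = 8.7 × (1486 − 8)/1486 ≈ 8.6532 kHz.
On reflection it acts as a source moving away from the stationary detector: f₂ = f₁ · v/(v + u) = 8.6532 × 1486/1494 ≈ 8.6068 kHz.
Equivalently f₂ = f₀ · (v − u)/(v + u).
Beat frequency (with f₀ = 8700 Hz): |f₂ − f₀| = 2u·f₀/(v + u) = 2 × 8 × 8700/1494 ≈ 93 Hz.

93 Hz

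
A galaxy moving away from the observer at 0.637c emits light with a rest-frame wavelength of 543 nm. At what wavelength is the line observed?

Relativistic Doppler for wavelength: λ' = λ₀ · √((1 + β)/(1 − β)).
λ' = 543 × √(1.6370/0.3630) = 543 × 2.12359 ≈ 1153.1 nm.

1153.1 nm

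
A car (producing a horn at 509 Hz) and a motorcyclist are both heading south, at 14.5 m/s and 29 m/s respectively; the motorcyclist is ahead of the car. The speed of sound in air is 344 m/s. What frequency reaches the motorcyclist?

The motorcyclist is ahead, so the car is moving toward it while the motorcyclist is moving away from the car.
With source approaching and observer receding, f' = f · (v − v_o)/(v − v_s).
f' = 509 × (344 − 29)/(344 − 14.5) = 509 × 315/329.5 ≈ 487 Hz.

487 Hz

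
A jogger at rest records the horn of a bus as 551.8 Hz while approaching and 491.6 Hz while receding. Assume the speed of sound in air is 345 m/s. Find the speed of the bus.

19.9 m/s

f₁/f₂ = (v + v_s)/(v − v_s), so v_s = v · (f₁ − f₂)/(f₁ + f₂).
v_s = 345 × (551.8 − 491.6)/(551.8 + 491.6) = 345 × 60.2/1043.4 ≈ 19.9 m/s.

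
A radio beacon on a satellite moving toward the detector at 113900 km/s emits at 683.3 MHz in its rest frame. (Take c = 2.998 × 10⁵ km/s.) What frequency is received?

1019.3 MHz

β = v/c = 113900/299800 = 0.3799.
Relativistic Doppler for frequency: f' = f₀ · √((1 + β)/(1 − β)).
f' = 683.3 × √(1.3799/0.6201) = 683.3 × 1.49177 ≈ 1019.3 MHz.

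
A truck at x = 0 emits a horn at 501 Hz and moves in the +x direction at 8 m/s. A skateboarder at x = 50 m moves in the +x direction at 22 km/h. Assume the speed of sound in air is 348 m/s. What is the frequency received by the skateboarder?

504 Hz

22 km/h = 6.111 m/s.
The observer lies on the +x side, so the source is heading toward the observer and the observer is heading away from the source.
With source approaching and observer receding, f' = f · (v − v_o)/(v − v_s).
f' = 501 × (348 − 6.111)/(348 − 8) = 501 × 341.89/340 ≈ 504 Hz.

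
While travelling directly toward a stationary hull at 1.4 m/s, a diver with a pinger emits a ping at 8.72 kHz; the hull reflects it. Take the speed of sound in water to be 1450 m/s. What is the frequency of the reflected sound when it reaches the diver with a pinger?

8.74 kHz

The hull receives the sound from a moving source: f₁ = f₀ · v/(v − v_e) = 8.72 × 1450/1448.6 ≈ 8.73 kHz.
On the return leg the diver with a pinger is a moving observer: f₂ = f₁ · (v + v_e)/v = 8.73 × 1451.4/1450 ≈ 8.74 kHz.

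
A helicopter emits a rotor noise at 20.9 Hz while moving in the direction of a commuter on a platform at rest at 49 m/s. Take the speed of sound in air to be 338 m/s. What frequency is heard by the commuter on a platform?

24.4 Hz

With the source moving toward a stationary observer, f' = f · v/(v − v_s).
f' = 20.9 × 338/(338 − 49) = 20.9 × 338/289 ≈ 24.4 Hz.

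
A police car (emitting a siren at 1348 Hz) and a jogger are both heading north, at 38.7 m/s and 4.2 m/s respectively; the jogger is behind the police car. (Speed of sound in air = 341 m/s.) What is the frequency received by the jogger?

1226 Hz

The jogger is behind, so the police car is moving away from it while the jogger is moving toward the police car.
With source receding and observer approaching, f' = f · (v + v_o)/(v + v_s).
f' = 1348 × (341 + 4.2)/(341 + 38.7) = 1348 × 345.2/379.7 ≈ 1226 Hz.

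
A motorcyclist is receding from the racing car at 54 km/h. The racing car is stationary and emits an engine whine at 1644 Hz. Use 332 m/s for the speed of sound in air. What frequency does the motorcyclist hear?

54 km/h = 15 m/s.
Moving observer, stationary source: f' = f · (v − v_o)/v.
f' = 1644 × (332 − 15)/332 = 1644 × 317/332 ≈ 1570 Hz.

1570 Hz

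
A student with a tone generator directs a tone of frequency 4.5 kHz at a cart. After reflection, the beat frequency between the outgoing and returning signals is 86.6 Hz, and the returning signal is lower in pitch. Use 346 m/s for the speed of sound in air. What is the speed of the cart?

Double Doppler shift off a moving reflector: f₂ = f₀ · (v + u)/(v − u) (u > 0 toward emitter).
Returning signal is lower, so f₂ = f₀ − Δf = 4500 − 86.6 = 4413.4 Hz.
Rearranging, u = v · (f₂ − f₀)/(f₂ + f₀) = 346 × -86.6/8913.4 ≈ -3.4 m/s.
So the cart is moving at 3.4 m/s away from the emitter.

3.4 m/s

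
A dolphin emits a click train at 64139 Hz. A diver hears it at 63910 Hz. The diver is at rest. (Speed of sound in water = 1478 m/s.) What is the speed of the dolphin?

5.3 m/s

f' < f, so the dolphin is receding.
f' = f · v/(v + v_s) ⇒ v_s = v · |1 − f/f'|.
v_s = 1478 × |1 − 64139/63910| = 1478 × 0.003583 ≈ 5.3 m/s.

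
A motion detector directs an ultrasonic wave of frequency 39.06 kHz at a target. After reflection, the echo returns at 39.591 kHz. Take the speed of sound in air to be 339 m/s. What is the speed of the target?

2.29 m/s

Double Doppler shift off a moving reflector: f₂ = f₀ · (v + u)/(v − u) (u > 0 toward emitter).
Rearranging, u = v · (f₂ − f₀)/(f₂ + f₀) = 339 × 0.531/78.651 ≈ 2.29 m/s.
So the target is moving at 2.29 m/s toward the emitter.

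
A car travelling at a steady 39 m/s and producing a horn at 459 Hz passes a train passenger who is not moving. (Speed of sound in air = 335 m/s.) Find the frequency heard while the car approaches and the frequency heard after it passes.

Approaching: f₁ = f · v/(v − v_s) = 459 × 335/296 ≈ 519 Hz.
Receding: f₂ = f · v/(v + v_s) = 459 × 335/374 ≈ 411 Hz.

519 Hz approaching; 411 Hz receding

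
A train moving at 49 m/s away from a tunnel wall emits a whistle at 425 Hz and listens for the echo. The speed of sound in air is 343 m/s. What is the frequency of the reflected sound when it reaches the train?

319 Hz

The tunnel wall receives the sound from a moving source: f₁ = f₀ · v/(v + v_e) = 425 × 343/392 ≈ 372 Hz.
On the return leg the train is a moving observer: f₂ = f₁ · (v − v_e)/v = 372 × 294/343 ≈ 319 Hz.
Equivalently f₂ = f₀ · (v − v_e)/(v + v_e).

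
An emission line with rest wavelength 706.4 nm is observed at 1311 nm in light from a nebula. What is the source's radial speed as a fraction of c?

λ'/λ₀ = 1.8559 > 1 (redshift), so the source is receding.
λ'/λ₀ = √((1 + β)/(1 − β)) for a receding source ⇒ β = (r² − 1)/(r² + 1) with r = λ'/λ₀.
β = (3.4443 − 1)/(3.4443 + 1) ≈ 0.550.

0.550c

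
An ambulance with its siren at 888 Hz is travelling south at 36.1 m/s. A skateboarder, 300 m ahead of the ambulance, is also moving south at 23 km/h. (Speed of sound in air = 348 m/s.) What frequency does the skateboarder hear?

23 km/h = 6.389 m/s.
The skateboarder is ahead, so the ambulance is moving toward it while the skateboarder is moving away from the ambulance.
With source approaching and observer receding, f' = f · (v − v_o)/(v − v_s).
f' = 888 × (348 − 6.389)/(348 − 36.1) = 888 × 341.61/311.9 ≈ 973 Hz.

973 Hz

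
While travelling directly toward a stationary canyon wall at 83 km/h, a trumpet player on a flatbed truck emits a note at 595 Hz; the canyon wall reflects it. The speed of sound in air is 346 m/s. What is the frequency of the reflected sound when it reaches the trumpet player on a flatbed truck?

83 km/h = 23.06 m/s.
The canyon wall receives the sound from a moving source: f₁ = f₀ · v/(v − v_e) = 595 × 346/322.94 ≈ 637 Hz.
On the return leg the trumpet player on a flatbed truck is a moving observer: f₂ = f₁ · (v + v_e)/v = 637 × 369.06/346 ≈ 680 Hz.

680 Hz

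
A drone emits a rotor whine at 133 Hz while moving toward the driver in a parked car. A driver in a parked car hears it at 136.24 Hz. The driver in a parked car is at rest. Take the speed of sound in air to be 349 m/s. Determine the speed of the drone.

f' = f · v/(v − v_s) ⇒ v_s = v · |1 − f/f'|.
v_s = 349 × |1 − 133/136.24| = 349 × 0.02378 ≈ 8.3 m/s.

8.3 m/s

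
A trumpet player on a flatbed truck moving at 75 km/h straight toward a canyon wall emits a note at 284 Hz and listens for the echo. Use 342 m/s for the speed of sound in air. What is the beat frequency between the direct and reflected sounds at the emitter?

36.8 Hz

75 km/h = 20.83 m/s.
The canyon wall receives the sound from a moving source: f₁ = f₀ · v/(v − v_e) = 284 × 342/321.17 ≈ 302.4 Hz.
On the return leg the trumpet player on a flatbed truck is a moving observer: f₂ = f₁ · (v + v_e)/v = 302.4 × 362.83/342 ≈ 320.8 Hz.
Beat against the emitted tone: |f₂ − f₀| = 2v_e·f₀/(v − v_e) = 2 × 20.83 × 284/321.17 ≈ 36.8 Hz.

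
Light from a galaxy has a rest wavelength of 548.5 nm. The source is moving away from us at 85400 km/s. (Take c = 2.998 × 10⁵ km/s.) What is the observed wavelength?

β = v/c = 85400/299800 = 0.2849.
Relativistic Doppler for wavelength: λ' = λ₀ · √((1 + β)/(1 − β)).
λ' = 548.5 × √(1.2849/0.7151) = 548.5 × 1.34039 ≈ 735.2 nm.

735.2 nm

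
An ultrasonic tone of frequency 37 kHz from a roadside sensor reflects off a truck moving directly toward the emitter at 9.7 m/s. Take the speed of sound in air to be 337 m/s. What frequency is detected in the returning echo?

The truck first receives the wave as a moving observer: f₁ = f₀ · (v + u)/v = 37 × (337 + 9.7)/337 ≈ 38.1 kHz.
The reflection then acts as a moving source: f₂ = f₁ · v/(v − u) ≈ 39.2 kHz.

39.2 kHz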